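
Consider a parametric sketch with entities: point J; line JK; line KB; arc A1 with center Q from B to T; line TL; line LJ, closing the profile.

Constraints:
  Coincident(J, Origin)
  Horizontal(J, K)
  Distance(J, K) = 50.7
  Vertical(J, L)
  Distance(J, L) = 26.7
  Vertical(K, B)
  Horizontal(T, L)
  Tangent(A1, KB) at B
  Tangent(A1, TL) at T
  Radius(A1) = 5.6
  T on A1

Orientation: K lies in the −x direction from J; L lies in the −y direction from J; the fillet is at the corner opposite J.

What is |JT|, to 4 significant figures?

52.41

The virtual corner opposite J is at (-50.70, -26.70). Tangency of A1 to KB means the radius QB is perpendicular to KB and the tangent condition forces QT to be normal to TL, with radius 5.6, so the center Q sits 5.6 in from both sides at Q = (-45.10, -21.10). That places the tangent points at B = (-50.70, -21.10) on KB and T = (-45.10, -26.70) on TL. Then |JT| = |T − J| = 52.41.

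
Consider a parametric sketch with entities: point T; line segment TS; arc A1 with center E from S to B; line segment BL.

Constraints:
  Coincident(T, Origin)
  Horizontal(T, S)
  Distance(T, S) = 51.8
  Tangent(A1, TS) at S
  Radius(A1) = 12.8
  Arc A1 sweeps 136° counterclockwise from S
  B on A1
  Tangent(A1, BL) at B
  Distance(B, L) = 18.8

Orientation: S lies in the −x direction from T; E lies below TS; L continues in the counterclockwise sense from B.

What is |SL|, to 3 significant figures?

35.4

T is at the origin; T and S share the same y with |TS| = 51.8 and S on the −x side, so S = (-51.8, 0.00). A1 meets TS tangentially, so ES is at right angles to TS, so E = S + (0, -12.8) = (-51.8, -12.8). On A1, S sits at bearing 90° from E; a 136° counterclockwise sweep puts B at bearing 226°, so B = E + 12.8·(cos 226°, sin 226°) = (-60.7, -22.0). A1 meets BL tangentially, so EB is at right angles to BL, so BL runs along (−sin 226°, cos 226°); with |BL| = 18.8, L = (-47.2, -35.1). Then |SL| = |L − S| = 35.4.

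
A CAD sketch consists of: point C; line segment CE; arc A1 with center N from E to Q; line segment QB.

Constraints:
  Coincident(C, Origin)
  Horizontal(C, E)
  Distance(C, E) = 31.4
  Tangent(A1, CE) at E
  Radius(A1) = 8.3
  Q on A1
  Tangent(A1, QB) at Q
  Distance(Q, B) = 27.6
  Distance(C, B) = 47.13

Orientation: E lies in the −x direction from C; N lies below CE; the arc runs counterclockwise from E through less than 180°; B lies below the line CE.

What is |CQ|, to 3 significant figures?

40.7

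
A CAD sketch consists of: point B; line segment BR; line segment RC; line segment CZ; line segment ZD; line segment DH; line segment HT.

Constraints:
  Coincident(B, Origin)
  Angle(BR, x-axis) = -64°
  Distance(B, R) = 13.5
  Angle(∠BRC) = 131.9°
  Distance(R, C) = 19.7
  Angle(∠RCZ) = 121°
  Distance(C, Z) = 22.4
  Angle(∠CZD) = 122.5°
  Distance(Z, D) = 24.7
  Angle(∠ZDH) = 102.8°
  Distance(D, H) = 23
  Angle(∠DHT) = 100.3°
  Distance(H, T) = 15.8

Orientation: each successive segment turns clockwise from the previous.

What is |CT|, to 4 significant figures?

28.98

B is at the origin; BR runs at -64.0° with length 13.5, so R = (5.918, -12.13). ∠BRC = 131.9° gives RC at -112.1° from the x-axis; with |RC| = 19.7, C = (-1.494, -30.39). ∠RCZ = 121.0° gives CZ at -171.1° from the x-axis; with |CZ| = 22.4, Z = (-23.62, -33.85). ∠CZD = 122.5° gives ZD at 131.4° from the x-axis; with |ZD| = 24.7, D = (-39.96, -15.32). ∠ZDH = 102.8° gives DH at 54.20° from the x-axis; with |DH| = 23.0, H = (-26.50, 3.330). ∠DHT = 100.3° gives HT at -25.50° from the x-axis; with |HT| = 15.8, T = (-12.24, -3.472). Then |CT| = |T − C| = 28.98.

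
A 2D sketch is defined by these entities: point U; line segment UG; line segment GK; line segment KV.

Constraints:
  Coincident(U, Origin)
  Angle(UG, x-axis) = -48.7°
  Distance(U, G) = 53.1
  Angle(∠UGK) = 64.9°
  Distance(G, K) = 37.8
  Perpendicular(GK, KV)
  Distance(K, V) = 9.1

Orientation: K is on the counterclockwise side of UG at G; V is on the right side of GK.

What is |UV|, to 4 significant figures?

59.19

U is at the origin; UG runs at -48.7° with length 53.1, so G = 53.1·(cos -48.7°, sin -48.7°) = (35.05, -39.89). ∠UGK = 64.9°, so GK runs at -48.7° + (180° − 64.9°) = 66.40° from the x-axis; with |GK| = 37.8, K = G + 37.8·(cos 66.40°, sin 66.40°) = (50.18, -5.254). GK is perpendicular to KV; with |KV| = 9.1 on the right of GK, V = K + 9.1·(0.9164, -0.4003) = (58.52, -8.897). Then |UV| = |V − U| = 59.19.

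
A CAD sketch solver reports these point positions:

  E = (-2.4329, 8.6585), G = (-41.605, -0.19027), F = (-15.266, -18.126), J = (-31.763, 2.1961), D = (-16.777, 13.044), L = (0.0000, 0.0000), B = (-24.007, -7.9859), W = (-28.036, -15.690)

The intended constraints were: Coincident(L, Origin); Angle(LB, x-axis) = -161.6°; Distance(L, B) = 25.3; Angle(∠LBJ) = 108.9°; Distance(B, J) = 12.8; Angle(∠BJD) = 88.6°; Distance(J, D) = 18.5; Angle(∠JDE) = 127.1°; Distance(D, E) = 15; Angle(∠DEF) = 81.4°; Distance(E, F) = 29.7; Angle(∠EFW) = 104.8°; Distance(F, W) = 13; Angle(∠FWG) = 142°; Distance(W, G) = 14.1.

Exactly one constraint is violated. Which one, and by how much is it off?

Distance(W, G) = 14.1 — off by 6.50.

L = (0.00, 0.00) ✓; LB at -161.6° ✓; |LB| = 25.30 ✓; ∠LBJ = 108.9° ✓; |BJ| = 12.80 ✓; ∠BJD = 88.60° ✓; |JD| = 18.50 ✓; ∠JDE = 127.1° ✓; |DE| = 15.00 ✓; ∠DEF = 81.40° ✓; |EF| = 29.70 ✓; ∠EFW = 104.8° ✓; |FW| = 13.00 ✓; ∠FWG = 142.0° ✓; |WG| = 20.60 ✗.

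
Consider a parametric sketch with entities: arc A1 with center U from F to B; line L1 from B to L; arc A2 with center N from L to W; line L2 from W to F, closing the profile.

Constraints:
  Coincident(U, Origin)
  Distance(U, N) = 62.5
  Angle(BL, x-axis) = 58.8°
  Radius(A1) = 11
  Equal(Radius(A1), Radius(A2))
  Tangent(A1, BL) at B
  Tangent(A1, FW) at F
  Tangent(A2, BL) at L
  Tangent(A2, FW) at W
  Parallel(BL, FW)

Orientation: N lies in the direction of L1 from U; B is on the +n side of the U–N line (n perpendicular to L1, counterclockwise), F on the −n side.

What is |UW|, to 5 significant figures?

63.461

The slot axis is L1's direction at 58.8°, so u = (cos 58.8°, sin 58.8°) = (0.51803, 0.85536) and n = (−sin 58.8°, cos 58.8°) = (-0.85536, 0.51803). U is at the origin and N lies 62.5 along u from U, so N = 62.5·u = (32.377, 53.460). Tangency of A1 to both parallel lines with radius 11.0 puts B and F at U ± 11.0·n: B = (-9.4090, 5.6983), F = (9.4090, -5.6983). Equal radii place L and W the same way about N: L = N + 11.0·n = (22.968, 59.159), W = N − 11.0·n = (41.786, 47.762). Then |UW| = |W − U| = 63.461.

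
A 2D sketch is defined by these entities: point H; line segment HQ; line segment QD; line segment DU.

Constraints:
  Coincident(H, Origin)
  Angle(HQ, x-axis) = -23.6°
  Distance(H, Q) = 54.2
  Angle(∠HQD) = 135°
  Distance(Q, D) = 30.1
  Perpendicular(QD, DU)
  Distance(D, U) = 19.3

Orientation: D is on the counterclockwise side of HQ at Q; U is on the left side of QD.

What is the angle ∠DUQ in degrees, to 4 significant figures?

57.33°

∠HQD = 135.0°, so QD runs at -23.6° + (180° − 135.0°) = 21.40° from the x-axis; with |QD| = 30.1, D = Q + 30.1·(cos 21.40°, sin 21.40°) = (77.69, -10.72). QD is perpendicular to DU; with |DU| = 19.3 on the left of QD, U = D + 19.3·(-0.3649, 0.9311) = (70.65, 7.253). Then cos ∠DUQ = UD·UQ / (|UD||UQ|), giving 57.33°.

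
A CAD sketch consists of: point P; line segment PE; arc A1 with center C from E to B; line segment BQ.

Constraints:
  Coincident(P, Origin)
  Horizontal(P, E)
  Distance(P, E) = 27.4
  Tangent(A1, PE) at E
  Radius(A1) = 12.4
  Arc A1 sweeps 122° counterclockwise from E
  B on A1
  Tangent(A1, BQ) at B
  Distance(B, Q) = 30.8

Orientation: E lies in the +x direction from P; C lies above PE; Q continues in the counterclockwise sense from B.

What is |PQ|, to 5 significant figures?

49.995

On A1, E sits at bearing -90° from C; a 122° counterclockwise sweep puts B at bearing 32°, so B = C + 12.4·(cos 32°, sin 32°) = (37.916, 18.971). The tangent condition forces CB to be normal to BQ, so BQ runs along (−sin 32°, cos 32°); with |BQ| = 30.8, Q = (21.594, 45.091). Then |PQ| = |Q − P| = 49.995.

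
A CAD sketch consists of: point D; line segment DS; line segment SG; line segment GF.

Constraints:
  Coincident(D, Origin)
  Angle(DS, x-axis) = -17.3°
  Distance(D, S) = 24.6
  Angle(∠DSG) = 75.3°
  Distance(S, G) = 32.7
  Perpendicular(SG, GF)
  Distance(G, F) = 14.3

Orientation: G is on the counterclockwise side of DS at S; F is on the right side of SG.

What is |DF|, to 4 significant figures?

46.38

∠DSG = 75.3°, so SG runs at -17.3° + (180° − 75.3°) = 87.40° from the x-axis; with |SG| = 32.7, G = S + 32.7·(cos 87.40°, sin 87.40°) = (24.97, 25.35). SG ⟂ GF; with |GF| = 14.3 on the right of SG, F = G + 14.3·(0.9990, -0.04536) = (39.26, 24.70). Then |DF| = |F − D| = 46.38.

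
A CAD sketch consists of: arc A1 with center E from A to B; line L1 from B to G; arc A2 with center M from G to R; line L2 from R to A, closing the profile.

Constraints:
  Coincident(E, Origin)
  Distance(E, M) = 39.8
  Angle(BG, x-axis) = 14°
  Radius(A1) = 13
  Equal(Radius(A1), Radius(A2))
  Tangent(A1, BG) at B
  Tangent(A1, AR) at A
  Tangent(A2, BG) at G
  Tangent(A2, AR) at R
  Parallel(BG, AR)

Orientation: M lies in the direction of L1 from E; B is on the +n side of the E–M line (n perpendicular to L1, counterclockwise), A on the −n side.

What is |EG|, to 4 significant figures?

41.87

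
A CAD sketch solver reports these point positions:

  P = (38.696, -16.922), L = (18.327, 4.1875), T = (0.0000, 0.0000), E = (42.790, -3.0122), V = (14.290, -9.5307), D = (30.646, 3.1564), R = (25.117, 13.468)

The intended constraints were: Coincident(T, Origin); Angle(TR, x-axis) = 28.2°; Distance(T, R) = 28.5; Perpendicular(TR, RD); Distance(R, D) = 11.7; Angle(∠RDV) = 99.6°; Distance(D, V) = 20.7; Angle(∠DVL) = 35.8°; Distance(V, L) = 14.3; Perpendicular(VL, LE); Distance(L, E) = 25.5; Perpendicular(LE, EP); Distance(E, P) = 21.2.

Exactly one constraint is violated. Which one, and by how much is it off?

Distance(E, P) = 21.2 — off by 6.70.

T = (0.00, 0.00) ✓; TR at 28.20° ✓; |TR| = 28.50 ✓; ∠(TR, RD) = 90.00° ✓; |RD| = 11.70 ✓; ∠RDV = 99.60° ✓; |DV| = 20.70 ✓; ∠DVL = 35.80° ✓; |VL| = 14.30 ✓; ∠(VL, LE) = 90.00° ✓; |LE| = 25.50 ✓; ∠(LE, EP) = 90.00° ✓; |EP| = 14.50 ✗.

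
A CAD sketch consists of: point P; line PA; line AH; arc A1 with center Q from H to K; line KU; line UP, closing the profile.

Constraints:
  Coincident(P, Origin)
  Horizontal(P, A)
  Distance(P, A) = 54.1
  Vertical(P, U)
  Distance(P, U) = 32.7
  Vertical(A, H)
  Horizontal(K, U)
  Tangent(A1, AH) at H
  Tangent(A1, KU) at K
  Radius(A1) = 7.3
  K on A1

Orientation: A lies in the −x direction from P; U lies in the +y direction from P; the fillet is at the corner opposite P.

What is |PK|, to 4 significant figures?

57.09

The virtual corner opposite P is at (-54.10, 32.70). Since A1 is tangent to AH there, QH ⟂ AH and A1 meets KU tangentially, so QK is at right angles to KU, with radius 7.3, so the center Q sits 7.3 in from both sides at Q = (-46.80, 25.40). That places the tangent points at H = (-54.10, 25.40) on AH and K = (-46.80, 32.70) on KU. Then |PK| = |K − P| = 57.09.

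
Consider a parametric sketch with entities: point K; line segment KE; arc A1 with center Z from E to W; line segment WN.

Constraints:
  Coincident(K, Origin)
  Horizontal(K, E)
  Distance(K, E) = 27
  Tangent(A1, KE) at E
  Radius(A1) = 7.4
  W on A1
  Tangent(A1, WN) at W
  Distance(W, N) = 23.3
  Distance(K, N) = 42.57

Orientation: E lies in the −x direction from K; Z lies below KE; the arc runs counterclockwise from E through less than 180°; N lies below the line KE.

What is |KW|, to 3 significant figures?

35.4

Checks: |ZW| = 7.400 ✓; ∠(ZW, WN) = 90.00° ✓; |WN| = 23.30 ✓; |KN| = 42.57 ✓.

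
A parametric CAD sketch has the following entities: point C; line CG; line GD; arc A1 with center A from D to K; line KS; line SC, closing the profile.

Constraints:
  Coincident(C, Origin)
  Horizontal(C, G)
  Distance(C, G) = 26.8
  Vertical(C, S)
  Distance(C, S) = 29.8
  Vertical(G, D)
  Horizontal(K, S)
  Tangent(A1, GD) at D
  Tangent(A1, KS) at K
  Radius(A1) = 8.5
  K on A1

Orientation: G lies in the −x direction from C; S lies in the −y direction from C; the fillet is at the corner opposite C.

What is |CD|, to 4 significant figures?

34.23

C is at the origin; CG is horizontal with |CG| = 26.8 and G on the −x side, so G = (-26.80, 0.000). C and S share the same x with |CS| = 29.8 and S on the −y side, so S = (0.000, -29.80). The virtual corner opposite C is at (-26.80, -29.80). Since A1 is tangent to GD there, AD ⟂ GD and the tangent condition forces AK to be normal to KS, with radius 8.5, so the center A sits 8.5 in from both sides at A = (-18.30, -21.30). That places the tangent points at D = (-26.80, -21.30) on GD and K = (-18.30, -29.80) on KS. Then |CD| = |D − C| = 34.23.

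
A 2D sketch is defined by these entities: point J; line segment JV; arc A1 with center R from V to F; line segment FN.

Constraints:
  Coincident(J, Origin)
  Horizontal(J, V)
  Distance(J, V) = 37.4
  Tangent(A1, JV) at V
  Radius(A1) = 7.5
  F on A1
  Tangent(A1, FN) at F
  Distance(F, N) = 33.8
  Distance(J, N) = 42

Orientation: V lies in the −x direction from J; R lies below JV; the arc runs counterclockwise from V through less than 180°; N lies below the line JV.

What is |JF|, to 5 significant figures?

44.670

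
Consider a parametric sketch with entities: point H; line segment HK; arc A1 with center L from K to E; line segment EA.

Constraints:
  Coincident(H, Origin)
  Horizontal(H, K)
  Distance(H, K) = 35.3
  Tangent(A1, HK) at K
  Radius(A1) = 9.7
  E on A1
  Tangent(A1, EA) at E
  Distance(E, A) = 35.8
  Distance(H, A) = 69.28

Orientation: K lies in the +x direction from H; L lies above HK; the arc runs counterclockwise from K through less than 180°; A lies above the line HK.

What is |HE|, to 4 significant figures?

44.90

H is at the origin; H and K share the same y with |HK| = 35.3 and K on the +x side, so K = (35.30, 0.000). Since A1 is tangent to HK there, LK ⟂ HK, so L = K + (0, 9.7) = (35.30, 9.700). Since LE ⟂ EA (tangency), |LA| = √(9.7² + 35.8²) = 37.09 regardless of where E sits on A1. So A lies on both circle(H, 69.28) and circle(L, 37.09); the above-HK intersection is A = (56.44, 40.18). E is the foot of the tangent from A: E = (44.44, 6.448).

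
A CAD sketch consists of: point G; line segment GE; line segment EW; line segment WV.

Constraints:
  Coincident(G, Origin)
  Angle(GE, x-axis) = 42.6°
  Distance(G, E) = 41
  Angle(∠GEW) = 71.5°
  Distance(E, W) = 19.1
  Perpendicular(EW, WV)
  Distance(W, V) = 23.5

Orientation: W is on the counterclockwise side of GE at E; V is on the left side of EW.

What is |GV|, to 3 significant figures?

16.5

∠GEW = 71.5°, so EW runs at 42.6° + (180° − 71.5°) = 151° from the x-axis; with |EW| = 19.1, W = E + 19.1·(cos 151°, sin 151°) = (13.5, 37.0). The perpendicularity gives WV at right angles to EW; with |WV| = 23.5 on the left of EW, V = W + 23.5·(-0.483, -0.875) = (2.10, 16.4). Then |GV| = |V − G| = 16.5.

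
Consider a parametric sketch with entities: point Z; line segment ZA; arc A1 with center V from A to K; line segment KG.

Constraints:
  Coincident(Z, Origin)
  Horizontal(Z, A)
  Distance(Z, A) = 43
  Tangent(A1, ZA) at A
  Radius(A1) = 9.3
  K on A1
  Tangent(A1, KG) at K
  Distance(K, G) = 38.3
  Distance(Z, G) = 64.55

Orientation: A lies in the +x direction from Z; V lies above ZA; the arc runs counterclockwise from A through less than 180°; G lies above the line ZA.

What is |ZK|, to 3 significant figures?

53.3

Checks: |VK| = 9.300 ✓; ∠(VK, KG) = 90.00° ✓; |KG| = 38.30 ✓; |ZG| = 64.55 ✓.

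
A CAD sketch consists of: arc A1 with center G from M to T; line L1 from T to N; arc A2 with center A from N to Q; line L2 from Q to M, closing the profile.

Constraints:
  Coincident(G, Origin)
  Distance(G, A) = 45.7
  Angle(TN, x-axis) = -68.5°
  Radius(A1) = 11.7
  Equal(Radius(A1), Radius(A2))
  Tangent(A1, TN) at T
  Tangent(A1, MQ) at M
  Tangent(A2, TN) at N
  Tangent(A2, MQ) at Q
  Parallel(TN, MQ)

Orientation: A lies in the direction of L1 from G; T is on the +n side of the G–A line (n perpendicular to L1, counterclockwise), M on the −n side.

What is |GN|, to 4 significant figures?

47.17

The slot axis is L1's direction at -68.5°, so u = (cos -68.5°, sin -68.5°) = (0.3665, -0.9304) and n = (−sin -68.5°, cos -68.5°) = (0.9304, 0.3665). G is at the origin and A lies 45.7 along u from G, so A = 45.7·u = (16.75, -42.52). Tangency of A1 to both parallel lines with radius 11.7 puts T and M at G ± 11.7·n: T = (10.89, 4.288), M = (-10.89, -4.288). Equal radii place N and Q the same way about A: N = A + 11.7·n = (27.63, -38.23), Q = A − 11.7·n = (5.863, -46.81). Then |GN| = |N − G| = 47.17.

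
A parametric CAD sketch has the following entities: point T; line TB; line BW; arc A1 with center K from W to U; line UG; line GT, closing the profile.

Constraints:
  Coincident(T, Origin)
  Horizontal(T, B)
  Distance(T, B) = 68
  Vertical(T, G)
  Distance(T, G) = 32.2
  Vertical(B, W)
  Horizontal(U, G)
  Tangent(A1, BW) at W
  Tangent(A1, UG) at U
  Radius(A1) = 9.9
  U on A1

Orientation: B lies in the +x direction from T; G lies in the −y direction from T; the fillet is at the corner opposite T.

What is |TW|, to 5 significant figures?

71.563

T is at the origin; TB is horizontal with |TB| = 68.0 and B on the +x side, so B = (68.000, 0.0000). T and G share the same x with |TG| = 32.2 and G on the −y side, so G = (0.0000, -32.200). The virtual corner opposite T is at (68.000, -32.200). Since A1 is tangent to BW there, KW ⟂ BW and tangency of A1 to UG means the radius KU is perpendicular to UG, with radius 9.9, so the center K sits 9.9 in from both sides at K = (58.100, -22.300). That places the tangent points at W = (68.000, -22.300) on BW and U = (58.100, -32.200) on UG. Then |TW| = |W − T| = 71.563.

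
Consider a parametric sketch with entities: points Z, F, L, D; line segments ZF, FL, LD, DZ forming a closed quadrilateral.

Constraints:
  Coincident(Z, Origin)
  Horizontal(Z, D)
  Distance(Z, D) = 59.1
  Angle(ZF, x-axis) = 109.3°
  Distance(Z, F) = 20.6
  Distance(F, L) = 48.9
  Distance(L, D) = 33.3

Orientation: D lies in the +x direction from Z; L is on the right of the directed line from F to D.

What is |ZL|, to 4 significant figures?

32.09

Z is at the origin; ZD is horizontal with |ZD| = 59.1 and D in +x, so D = (59.1, 0). ZF runs at 109.3° with |ZF| = 20.6, so F = (-6.809, 19.44). L is determined by |FL| = 48.9 and |LD| = 33.3 together: it lies at the intersection of circle(F, 48.9) and circle(D, 33.3). With |FD| = 68.72, the foot of the radical line on FD is 43.69 from F and the perpendicular offset is √(48.9² − 43.69²) = 21.97. Taking the right-of-FD solution: L = (28.88, -13.99).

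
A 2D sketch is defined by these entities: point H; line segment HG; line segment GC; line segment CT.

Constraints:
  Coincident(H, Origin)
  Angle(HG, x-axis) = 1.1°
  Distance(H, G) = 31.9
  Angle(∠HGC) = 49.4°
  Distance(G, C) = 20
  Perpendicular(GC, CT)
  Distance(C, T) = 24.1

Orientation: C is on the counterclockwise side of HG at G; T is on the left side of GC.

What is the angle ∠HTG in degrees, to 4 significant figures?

138.7°

∠HGC = 49.4°, so GC runs at 1.1° + (180° − 49.4°) = 131.7° from the x-axis; with |GC| = 20.0, C = G + 20.0·(cos 131.7°, sin 131.7°) = (18.59, 15.55). GC is perpendicular to CT; with |CT| = 24.1 on the left of GC, T = C + 24.1·(-0.7466, -0.6652) = (0.5955, -0.4869). Then cos ∠HTG = TH·TG / (|TH||TG|), giving 138.7°.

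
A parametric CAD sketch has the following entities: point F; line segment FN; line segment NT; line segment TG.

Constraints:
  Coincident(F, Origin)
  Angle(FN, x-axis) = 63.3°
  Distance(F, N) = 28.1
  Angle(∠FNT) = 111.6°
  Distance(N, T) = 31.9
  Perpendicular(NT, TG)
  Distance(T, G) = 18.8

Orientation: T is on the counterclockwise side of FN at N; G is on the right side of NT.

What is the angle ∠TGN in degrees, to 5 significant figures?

59.487°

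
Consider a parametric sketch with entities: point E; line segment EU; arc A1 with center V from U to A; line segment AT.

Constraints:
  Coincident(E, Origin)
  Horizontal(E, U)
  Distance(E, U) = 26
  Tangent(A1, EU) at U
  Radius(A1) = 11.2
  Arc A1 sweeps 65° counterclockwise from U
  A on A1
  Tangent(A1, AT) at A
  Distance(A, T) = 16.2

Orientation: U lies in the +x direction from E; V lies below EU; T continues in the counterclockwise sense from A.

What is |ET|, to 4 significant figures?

22.99

On A1, U sits at bearing 90° from V; a 65° counterclockwise sweep puts A at bearing 155°, so A = V + 11.2·(cos 155°, sin 155°) = (15.85, -6.467). The tangent condition forces VA to be normal to AT, so AT runs along (−sin 155°, cos 155°); with |AT| = 16.2, T = (9.003, -21.15). Then |ET| = |T − E| = 22.99.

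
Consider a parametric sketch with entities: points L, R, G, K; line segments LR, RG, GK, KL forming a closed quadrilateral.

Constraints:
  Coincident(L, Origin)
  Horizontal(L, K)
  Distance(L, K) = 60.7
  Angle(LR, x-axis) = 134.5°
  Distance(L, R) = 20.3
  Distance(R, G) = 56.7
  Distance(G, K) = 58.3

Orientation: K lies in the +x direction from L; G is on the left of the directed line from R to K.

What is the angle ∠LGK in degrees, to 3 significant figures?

62.8°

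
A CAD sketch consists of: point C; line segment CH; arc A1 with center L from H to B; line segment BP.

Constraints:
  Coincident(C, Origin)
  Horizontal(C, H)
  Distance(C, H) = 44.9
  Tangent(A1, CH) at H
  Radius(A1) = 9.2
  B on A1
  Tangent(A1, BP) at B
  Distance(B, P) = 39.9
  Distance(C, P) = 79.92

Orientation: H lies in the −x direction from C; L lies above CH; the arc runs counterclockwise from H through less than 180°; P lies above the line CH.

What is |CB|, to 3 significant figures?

41.6

Checks: |LB| = 9.200 ✓; ∠(LB, BP) = 90.00° ✓; |BP| = 39.90 ✓; |CP| = 79.92 ✓.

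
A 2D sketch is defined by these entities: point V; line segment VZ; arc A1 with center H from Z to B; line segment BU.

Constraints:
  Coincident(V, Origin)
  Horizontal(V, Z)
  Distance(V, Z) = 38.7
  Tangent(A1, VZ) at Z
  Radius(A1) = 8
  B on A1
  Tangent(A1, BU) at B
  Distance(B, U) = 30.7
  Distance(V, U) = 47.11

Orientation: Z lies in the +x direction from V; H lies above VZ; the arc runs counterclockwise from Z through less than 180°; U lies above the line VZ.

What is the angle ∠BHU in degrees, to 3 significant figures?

75.4°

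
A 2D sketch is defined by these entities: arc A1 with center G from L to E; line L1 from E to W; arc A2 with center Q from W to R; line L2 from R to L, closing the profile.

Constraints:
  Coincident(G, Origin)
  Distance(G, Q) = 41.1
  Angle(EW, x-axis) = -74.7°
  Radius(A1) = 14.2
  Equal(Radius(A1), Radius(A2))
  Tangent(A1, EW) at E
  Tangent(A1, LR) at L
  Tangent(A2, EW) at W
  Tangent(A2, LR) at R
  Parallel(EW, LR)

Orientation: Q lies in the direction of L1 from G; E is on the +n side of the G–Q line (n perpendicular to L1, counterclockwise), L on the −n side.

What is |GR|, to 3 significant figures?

43.5

The slot axis is L1's direction at -74.7°, so u = (cos -74.7°, sin -74.7°) = (0.264, -0.965) and n = (−sin -74.7°, cos -74.7°) = (0.965, 0.264). G is at the origin and Q lies 41.1 along u from G, so Q = 41.1·u = (10.8, -39.6). Tangency of A1 to both parallel lines with radius 14.2 puts E and L at G ± 14.2·n: E = (13.7, 3.75), L = (-13.7, -3.75). Equal radii place W and R the same way about Q: W = Q + 14.2·n = (24.5, -35.9), R = Q − 14.2·n = (-2.85, -43.4). Then |GR| = |R − G| = 43.5.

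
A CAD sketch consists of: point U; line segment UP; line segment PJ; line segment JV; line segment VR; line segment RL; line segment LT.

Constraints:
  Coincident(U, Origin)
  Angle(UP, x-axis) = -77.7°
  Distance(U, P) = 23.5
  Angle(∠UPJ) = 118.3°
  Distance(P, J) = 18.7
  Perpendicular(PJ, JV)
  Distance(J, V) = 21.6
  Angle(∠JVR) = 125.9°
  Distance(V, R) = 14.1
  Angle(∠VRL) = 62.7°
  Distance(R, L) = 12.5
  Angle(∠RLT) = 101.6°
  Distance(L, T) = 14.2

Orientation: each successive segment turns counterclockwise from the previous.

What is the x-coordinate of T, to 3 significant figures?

26.5

∠VRL = 62.7° gives RL at -115° from the x-axis; with |RL| = 12.5, L = (15.0, -7.62). ∠RLT = 101.6° gives LT at -36.2° from the x-axis; with |LT| = 14.2, T = (26.5, -16.0). So T.x = 26.5.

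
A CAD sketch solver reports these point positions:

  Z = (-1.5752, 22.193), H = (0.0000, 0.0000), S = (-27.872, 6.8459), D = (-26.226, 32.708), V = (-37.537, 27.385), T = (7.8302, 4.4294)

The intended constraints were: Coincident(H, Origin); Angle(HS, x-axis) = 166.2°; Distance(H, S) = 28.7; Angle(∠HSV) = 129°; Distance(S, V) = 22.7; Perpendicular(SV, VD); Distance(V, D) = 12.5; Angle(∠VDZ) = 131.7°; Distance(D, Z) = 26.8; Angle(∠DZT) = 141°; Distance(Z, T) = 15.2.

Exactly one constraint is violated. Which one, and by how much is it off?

Distance(Z, T) = 15.2 — off by 4.90.

H = (0.00, 0.00) ✓; HS at 166.2° ✓; |HS| = 28.70 ✓; ∠HSV = 129.0° ✓; |SV| = 22.70 ✓; ∠(SV, VD) = 90.00° ✓; |VD| = 12.50 ✓; ∠VDZ = 131.7° ✓; |DZ| = 26.80 ✓; ∠DZT = 141.0° ✓; |ZT| = 20.10 ✗.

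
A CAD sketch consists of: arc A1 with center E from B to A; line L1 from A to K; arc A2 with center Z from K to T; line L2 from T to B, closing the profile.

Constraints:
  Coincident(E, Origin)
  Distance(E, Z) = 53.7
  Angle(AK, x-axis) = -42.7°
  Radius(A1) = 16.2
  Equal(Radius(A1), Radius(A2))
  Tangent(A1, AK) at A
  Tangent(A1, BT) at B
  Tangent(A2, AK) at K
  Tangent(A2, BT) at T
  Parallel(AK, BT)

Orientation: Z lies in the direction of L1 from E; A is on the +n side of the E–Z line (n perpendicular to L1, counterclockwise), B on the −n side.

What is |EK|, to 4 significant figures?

56.09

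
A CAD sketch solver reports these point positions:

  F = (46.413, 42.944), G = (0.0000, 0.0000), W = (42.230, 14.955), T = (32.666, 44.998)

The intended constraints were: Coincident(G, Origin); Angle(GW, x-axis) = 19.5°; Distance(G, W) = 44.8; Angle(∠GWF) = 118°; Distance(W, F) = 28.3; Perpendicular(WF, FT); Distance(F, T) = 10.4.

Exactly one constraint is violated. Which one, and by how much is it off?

Distance(F, T) = 10.4 — off by 3.50.

G = (0.00, 0.00) ✓; GW at 19.50° ✓; |GW| = 44.80 ✓; ∠GWF = 118.0° ✓; |WF| = 28.30 ✓; ∠(WF, FT) = 90.00° ✓; |FT| = 13.90 ✗.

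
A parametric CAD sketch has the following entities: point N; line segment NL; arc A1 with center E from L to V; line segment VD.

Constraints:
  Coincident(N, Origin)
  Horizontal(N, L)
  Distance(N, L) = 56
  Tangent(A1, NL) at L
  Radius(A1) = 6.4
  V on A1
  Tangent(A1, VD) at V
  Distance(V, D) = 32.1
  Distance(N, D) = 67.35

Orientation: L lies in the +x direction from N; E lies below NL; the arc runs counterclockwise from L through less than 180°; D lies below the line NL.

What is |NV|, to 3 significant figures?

50.2

Checks: |NL| = 56.00 ✓; |EV| = 6.400 ✓; ∠(EV, VD) = 90.00° ✓; |VD| = 32.10 ✓; |ND| = 67.35 ✓.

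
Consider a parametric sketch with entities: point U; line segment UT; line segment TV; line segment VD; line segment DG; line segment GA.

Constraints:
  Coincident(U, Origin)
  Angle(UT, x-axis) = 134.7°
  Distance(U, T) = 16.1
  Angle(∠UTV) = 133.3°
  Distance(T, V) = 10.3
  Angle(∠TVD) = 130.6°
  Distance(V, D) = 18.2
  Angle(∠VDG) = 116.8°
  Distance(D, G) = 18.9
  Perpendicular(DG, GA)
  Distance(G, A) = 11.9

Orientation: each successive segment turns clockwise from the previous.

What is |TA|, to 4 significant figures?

26.98

U is at the origin; UT runs at 134.7° with length 16.1, so T = (-11.32, 11.44). ∠UTV = 133.3° gives TV at 88.00° from the x-axis; with |TV| = 10.3, V = (-10.97, 21.74). ∠TVD = 130.6° gives VD at 38.60° from the x-axis; with |VD| = 18.2, D = (3.258, 33.09). ∠VDG = 116.8° gives DG at -24.60° from the x-axis; with |DG| = 18.9, G = (20.44, 25.22). DG is perpendicular to GA, so GA runs at -114.6°; with |GA| = 11.9, A = (15.49, 14.40). Then |TA| = |A − T| = 26.98.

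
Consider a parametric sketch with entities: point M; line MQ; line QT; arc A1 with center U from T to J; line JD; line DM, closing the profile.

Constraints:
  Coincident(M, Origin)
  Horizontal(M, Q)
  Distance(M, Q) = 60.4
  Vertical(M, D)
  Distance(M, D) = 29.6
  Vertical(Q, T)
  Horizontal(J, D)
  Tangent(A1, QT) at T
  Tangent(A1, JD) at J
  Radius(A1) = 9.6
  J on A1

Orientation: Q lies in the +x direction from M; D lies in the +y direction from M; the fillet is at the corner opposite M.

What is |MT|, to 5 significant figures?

63.625

M is at the origin; M and Q share the same y with |MQ| = 60.4 and Q on the +x side, so Q = (60.400, 0.0000). MD is vertical with |MD| = 29.6 and D on the +y side, so D = (0.0000, 29.600). The virtual corner opposite M is at (60.400, 29.600). Tangency of A1 to QT means the radius UT is perpendicular to QT and tangency of A1 to JD means the radius UJ is perpendicular to JD, with radius 9.6, so the center U sits 9.6 in from both sides at U = (50.800, 20.000). That places the tangent points at T = (60.400, 20.000) on QT and J = (50.800, 29.600) on JD. Then |MT| = |T − M| = 63.625.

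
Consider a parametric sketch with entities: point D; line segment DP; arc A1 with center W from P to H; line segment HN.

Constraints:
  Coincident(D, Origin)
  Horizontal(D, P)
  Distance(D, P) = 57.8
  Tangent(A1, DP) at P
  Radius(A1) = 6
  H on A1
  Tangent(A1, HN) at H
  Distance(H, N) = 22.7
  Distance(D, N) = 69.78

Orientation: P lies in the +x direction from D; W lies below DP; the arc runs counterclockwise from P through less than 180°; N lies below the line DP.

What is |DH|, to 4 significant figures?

53.31

Checks: D.y = 0.00, P.y = 0.00 ✓; |WH| = 6.000 ✓; ∠(WH, HN) = 90.00° ✓; |HN| = 22.70 ✓; |DN| = 69.78 ✓.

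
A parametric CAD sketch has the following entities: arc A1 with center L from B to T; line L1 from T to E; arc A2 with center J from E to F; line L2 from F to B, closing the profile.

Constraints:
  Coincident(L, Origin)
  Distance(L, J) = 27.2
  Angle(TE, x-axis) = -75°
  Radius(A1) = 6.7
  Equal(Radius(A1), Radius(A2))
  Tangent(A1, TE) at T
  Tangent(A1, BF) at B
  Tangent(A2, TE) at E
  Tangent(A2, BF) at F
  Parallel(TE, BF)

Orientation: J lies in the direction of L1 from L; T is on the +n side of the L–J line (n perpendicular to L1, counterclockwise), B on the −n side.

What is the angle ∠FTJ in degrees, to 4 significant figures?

12.39°

Tangency of A1 to both parallel lines with radius 6.7 puts T and B at L ± 6.7·n: T = (6.472, 1.734), B = (-6.472, -1.734). Equal radii place E and F the same way about J: E = J + 6.7·n = (13.51, -24.54), F = J − 6.7·n = (0.5682, -28.01). Then cos ∠FTJ = TF·TJ / (|TF||TJ|), giving 12.39°.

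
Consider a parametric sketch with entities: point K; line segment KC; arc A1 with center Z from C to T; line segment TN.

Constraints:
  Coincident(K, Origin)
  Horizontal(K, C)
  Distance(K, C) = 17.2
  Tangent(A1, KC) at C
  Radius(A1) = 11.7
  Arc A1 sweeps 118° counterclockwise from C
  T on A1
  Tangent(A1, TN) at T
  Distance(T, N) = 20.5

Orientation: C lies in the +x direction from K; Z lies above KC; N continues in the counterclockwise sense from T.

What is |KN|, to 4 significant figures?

39.58

K is at the origin; KC is horizontal with |KC| = 17.2 and C on the +x side, so C = (17.20, 0.000). The tangent condition forces ZC to be normal to KC, so Z = C + (0, 11.7) = (17.20, 11.70). On A1, C sits at bearing -90° from Z; a 118° counterclockwise sweep puts T at bearing 28°, so T = Z + 11.7·(cos 28°, sin 28°) = (27.53, 17.19). The tangent condition forces ZT to be normal to TN, so TN runs along (−sin 28°, cos 28°); with |TN| = 20.5, N = (17.91, 35.29). Then |KN| = |N − K| = 39.58.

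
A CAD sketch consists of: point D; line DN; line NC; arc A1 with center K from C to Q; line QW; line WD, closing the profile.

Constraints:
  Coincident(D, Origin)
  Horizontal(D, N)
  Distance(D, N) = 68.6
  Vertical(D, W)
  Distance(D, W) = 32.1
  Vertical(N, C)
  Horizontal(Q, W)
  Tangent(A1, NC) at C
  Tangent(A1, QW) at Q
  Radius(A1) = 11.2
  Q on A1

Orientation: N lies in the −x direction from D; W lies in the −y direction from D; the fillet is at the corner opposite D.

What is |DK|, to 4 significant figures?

61.09

D is at the origin; DN is horizontal with |DN| = 68.6 and N on the −x side, so N = (-68.60, 0.000). DW is vertical with |DW| = 32.1 and W on the −y side, so W = (0.000, -32.10). The virtual corner opposite D is at (-68.60, -32.10). A1 meets NC tangentially, so KC is at right angles to NC and since A1 is tangent to QW there, KQ ⟂ QW, with radius 11.2, so the center K sits 11.2 in from both sides at K = (-57.40, -20.90). Then |DK| = |K − D| = 61.09.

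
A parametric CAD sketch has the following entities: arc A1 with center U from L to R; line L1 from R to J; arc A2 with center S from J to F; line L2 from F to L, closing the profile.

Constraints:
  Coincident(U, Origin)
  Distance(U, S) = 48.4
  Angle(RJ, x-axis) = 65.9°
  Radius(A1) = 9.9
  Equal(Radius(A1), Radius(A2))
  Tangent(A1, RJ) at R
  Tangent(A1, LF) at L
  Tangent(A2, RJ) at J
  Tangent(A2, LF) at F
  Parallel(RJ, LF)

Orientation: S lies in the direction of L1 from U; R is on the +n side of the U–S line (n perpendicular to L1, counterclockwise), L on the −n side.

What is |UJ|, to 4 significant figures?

49.40

The slot axis is L1's direction at 65.9°, so u = (cos 65.9°, sin 65.9°) = (0.4083, 0.9128) and n = (−sin 65.9°, cos 65.9°) = (-0.9128, 0.4083). U is at the origin and S lies 48.4 along u from U, so S = 48.4·u = (19.76, 44.18). Tangency of A1 to both parallel lines with radius 9.9 puts R and L at U ± 9.9·n: R = (-9.037, 4.042), L = (9.037, -4.042). Equal radii place J and F the same way about S: J = S + 9.9·n = (10.73, 48.22), F = S − 9.9·n = (28.80, 40.14). Then |UJ| = |J − U| = 49.40.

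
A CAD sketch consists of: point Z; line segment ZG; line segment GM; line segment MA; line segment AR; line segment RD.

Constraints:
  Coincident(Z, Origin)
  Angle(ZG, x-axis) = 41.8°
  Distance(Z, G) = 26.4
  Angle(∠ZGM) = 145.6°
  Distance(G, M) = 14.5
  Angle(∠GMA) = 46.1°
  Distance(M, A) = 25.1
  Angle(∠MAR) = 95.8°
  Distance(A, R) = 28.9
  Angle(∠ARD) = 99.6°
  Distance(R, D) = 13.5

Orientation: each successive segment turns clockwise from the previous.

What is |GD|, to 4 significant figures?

22.44

Z is at the origin; ZG runs at 41.8° with length 26.4, so G = (19.68, 17.60). ∠ZGM = 145.6° gives GM at 7.400° from the x-axis; with |GM| = 14.5, M = (34.06, 19.46). ∠GMA = 46.1° gives MA at -126.5° from the x-axis; with |MA| = 25.1, A = (19.13, -0.7128). ∠MAR = 95.8° gives AR at 149.3° from the x-axis; with |AR| = 28.9, R = (-5.720, 14.04). ∠ARD = 99.6° gives RD at 68.90° from the x-axis; with |RD| = 13.5, D = (-0.8600, 26.64). Then |GD| = |D − G| = 22.44.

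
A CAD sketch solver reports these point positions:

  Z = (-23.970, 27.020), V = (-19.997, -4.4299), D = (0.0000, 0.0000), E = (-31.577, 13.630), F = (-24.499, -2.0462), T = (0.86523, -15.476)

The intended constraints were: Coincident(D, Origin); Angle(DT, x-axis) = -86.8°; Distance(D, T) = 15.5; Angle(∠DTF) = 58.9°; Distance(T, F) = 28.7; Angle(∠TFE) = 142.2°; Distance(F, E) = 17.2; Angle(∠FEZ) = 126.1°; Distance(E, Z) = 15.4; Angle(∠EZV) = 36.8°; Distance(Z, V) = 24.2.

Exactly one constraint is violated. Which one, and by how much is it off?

Distance(Z, V) = 24.2 — off by 7.50.

D = (0.00, 0.00) ✓; DT at -86.80° ✓; |DT| = 15.50 ✓; ∠DTF = 58.90° ✓; |TF| = 28.70 ✓; ∠TFE = 142.2° ✓; |FE| = 17.20 ✓; ∠FEZ = 126.1° ✓; |EZ| = 15.40 ✓; ∠EZV = 36.80° ✓; |ZV| = 31.70 ✗.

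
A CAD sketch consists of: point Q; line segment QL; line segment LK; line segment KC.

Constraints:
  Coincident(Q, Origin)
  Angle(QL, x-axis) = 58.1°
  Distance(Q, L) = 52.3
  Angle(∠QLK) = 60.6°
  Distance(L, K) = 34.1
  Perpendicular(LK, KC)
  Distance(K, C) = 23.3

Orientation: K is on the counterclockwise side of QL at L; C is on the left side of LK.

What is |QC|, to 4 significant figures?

23.81

∠QLK = 60.6°, so LK runs at 58.1° + (180° − 60.6°) = 177.5° from the x-axis; with |LK| = 34.1, K = L + 34.1·(cos 177.5°, sin 177.5°) = (-6.430, 45.89). LK is perpendicular to KC; with |KC| = 23.3 on the left of LK, C = K + 23.3·(-0.04362, -0.9990) = (-7.447, 22.61). Then |QC| = |C − Q| = 23.81.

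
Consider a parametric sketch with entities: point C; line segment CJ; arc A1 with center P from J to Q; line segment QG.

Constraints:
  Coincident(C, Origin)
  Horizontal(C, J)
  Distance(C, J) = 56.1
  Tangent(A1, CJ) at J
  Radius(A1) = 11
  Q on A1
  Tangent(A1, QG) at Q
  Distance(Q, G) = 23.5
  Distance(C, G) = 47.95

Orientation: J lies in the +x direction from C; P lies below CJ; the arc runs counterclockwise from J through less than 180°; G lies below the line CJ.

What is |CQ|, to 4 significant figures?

46.32

Checks: |PQ| = 11.00 ✓; ∠(PQ, QG) = 90.00° ✓; |QG| = 23.50 ✓; |CG| = 47.95 ✓.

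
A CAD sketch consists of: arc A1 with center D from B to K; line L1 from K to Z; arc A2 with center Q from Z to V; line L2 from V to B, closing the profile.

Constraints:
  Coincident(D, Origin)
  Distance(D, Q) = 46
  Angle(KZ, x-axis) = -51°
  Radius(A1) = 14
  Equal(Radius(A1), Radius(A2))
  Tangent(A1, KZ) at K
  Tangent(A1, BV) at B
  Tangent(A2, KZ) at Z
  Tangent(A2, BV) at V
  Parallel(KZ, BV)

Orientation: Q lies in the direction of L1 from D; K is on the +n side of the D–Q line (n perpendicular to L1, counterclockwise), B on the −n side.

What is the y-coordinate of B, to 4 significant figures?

-8.810

D is at the origin and Q lies 46.0 along u from D, so Q = 46.0·u = (28.95, -35.75). Tangency of A1 to both parallel lines with radius 14.0 puts K and B at D ± 14.0·n: K = (10.88, 8.810), B = (-10.88, -8.810). So B.y = -8.810.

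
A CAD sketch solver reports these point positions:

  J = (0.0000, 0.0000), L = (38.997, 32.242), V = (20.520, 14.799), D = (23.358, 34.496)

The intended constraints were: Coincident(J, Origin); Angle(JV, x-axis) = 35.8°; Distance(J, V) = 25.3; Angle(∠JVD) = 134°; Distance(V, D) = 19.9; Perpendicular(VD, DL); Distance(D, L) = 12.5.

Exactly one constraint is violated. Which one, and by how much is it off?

Distance(D, L) = 12.5 — off by 3.30.

J = (0.00, 0.00) ✓; JV at 35.80° ✓; |JV| = 25.30 ✓; ∠JVD = 134.0° ✓; |VD| = 19.90 ✓; ∠(VD, DL) = 90.00° ✓; |DL| = 15.80 ✗.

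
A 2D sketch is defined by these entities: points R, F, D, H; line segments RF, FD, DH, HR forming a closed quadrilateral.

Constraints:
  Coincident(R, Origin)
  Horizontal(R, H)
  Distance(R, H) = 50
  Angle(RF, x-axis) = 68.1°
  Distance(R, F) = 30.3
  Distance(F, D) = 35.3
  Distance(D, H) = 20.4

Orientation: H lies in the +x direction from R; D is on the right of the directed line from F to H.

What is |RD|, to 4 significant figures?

29.77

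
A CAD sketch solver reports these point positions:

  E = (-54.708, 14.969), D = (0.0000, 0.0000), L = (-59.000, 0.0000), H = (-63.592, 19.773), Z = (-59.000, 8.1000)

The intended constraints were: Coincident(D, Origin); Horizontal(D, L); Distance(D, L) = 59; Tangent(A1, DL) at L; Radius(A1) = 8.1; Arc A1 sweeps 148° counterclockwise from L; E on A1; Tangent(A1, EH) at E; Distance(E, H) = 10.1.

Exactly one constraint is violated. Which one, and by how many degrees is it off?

Tangent(A1, EH) at E — off by 3.60°.

D = (0.00, 0.00) ✓; D.y = 0.00, L.y = 0.00 ✓; |DL| = 59.00 ✓; ∠(ZL, LD) = 90.00° ✓; |ZL| = 8.100 ✓; bearing(Z→E) − bearing(Z→L) = 148.0° ✓; |ZE| = 8.100 ✓; ∠(ZE, EH) = 86.40° ✗; |EH| = 10.10 ✓.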